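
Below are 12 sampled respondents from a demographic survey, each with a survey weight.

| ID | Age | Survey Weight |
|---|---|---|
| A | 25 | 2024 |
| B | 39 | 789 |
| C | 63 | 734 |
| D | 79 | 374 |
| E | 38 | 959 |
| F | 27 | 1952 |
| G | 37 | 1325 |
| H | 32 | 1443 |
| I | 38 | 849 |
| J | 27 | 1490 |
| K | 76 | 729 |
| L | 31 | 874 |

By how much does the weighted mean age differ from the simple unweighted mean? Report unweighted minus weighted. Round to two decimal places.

Unweighted sum = 25 + 39 + 63 + 79 + 38 + 27 + 37 + 32 + 38 + 27 + 76 + 31 = 512
Unweighted mean = 512 / 12 = 42.666667
Weighted sum = 25×2024 + 39×789 + 63×734 + 79×374 + 38×959 + 27×1952 + 37×1325 + 32×1443 + 38×849 + 27×1490 + 76×729 + 31×874
  = 50600 + 30771 + 46242 + 29546 + 36442 + 52704 + 49025 + 46176 + 32262 + 40230 + 55404 + 27094 = 496496
Sum of weights = 2024 + 789 + 734 + 374 + 959 + 1952 + 1325 + 1443 + 849 + 1490 + 729 + 874 = 13542
Weighted mean = 496496 / 13542 = 36.663418
Difference (unweighted minus weighted) = 6.0032492

6.00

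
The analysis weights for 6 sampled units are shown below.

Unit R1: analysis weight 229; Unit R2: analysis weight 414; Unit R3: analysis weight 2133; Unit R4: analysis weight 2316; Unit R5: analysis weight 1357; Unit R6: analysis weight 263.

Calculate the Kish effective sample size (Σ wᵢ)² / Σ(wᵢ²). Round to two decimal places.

Σ wᵢ = 229 + 414 + 2133 + 2316 + 1357 + 263 = 6712
Σ wᵢ² = 52441 + 171396 + 4549689 + 5363856 + 1841449 + 69169 = 12048000
n_eff = 6712² / 12048000 = 45050944 / 12048000 = 3.7392882

3.74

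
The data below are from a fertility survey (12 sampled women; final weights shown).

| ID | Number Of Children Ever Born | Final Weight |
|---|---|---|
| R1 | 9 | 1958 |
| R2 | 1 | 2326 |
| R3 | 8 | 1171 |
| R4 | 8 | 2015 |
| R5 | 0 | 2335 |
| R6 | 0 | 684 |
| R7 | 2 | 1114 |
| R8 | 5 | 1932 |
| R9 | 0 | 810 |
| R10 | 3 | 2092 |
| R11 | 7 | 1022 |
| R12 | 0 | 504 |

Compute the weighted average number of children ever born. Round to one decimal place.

Weighted sum = 9×1958 + 1×2326 + 8×1171 + 8×2015 + 0×2335 + 0×684 + 2×1114 + 5×1932 + 0×810 + 3×2092 + 7×1022 + 0×504
  = 17622 + 2326 + 9368 + 16120 + 0 + 0 + 2228 + 9660 + 0 + 6276 + 7154 + 0 = 70754
Sum of weights = 1958 + 2326 + 1171 + 2015 + 2335 + 684 + 1114 + 1932 + 810 + 2092 + 1022 + 504 = 17963
Weighted mean = 70754 / 17963 = 3.9388744

3.9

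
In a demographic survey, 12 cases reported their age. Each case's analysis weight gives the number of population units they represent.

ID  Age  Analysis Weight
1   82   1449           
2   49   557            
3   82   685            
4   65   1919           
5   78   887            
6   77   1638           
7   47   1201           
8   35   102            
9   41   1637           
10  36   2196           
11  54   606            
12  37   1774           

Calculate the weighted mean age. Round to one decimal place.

Weighted sum = 826880
Sum of weights = 1449 + 557 + 685 + 1919 + 887 + 1638 + 1201 + 102 + 1637 + 2196 + 606 + 1774 = 14651
Weighted mean = 826880 / 14651 = 56.438468

56.4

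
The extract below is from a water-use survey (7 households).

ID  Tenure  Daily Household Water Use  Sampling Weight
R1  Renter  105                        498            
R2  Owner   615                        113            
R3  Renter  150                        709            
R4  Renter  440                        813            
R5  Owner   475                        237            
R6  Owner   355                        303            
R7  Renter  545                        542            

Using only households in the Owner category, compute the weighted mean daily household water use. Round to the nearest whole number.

444

Owner rows: R2, R5, R6
Weighted sum = 615×113 + 475×237 + 355×303
  = 69495 + 112575 + 107565 = 289635
Sum of weights = 113 + 237 + 303 = 653
Weighted mean = 289635 / 653 = 443.54518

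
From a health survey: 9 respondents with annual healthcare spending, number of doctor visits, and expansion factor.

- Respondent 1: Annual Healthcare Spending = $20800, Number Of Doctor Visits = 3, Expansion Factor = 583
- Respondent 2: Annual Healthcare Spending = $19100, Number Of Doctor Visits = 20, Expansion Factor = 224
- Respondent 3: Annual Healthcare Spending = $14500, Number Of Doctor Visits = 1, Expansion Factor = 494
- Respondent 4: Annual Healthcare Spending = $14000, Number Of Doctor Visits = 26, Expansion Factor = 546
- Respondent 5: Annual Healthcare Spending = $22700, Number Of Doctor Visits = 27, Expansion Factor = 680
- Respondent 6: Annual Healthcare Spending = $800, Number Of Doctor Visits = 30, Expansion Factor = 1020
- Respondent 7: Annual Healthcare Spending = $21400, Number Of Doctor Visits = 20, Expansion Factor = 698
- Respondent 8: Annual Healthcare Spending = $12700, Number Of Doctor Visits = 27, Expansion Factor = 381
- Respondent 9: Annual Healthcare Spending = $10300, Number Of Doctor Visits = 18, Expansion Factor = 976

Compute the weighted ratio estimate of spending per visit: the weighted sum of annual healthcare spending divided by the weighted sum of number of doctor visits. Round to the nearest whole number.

692

Σ wᵢ·y = 20800×583 + 19100×224 + 14500×494 + 14000×546 + 22700×680 + 800×1020 + 21400×698 + 12700×381 + 10300×976
  = 12126400 + 4278400 + 7163000 + 7644000 + 15436000 + 816000 + 14937200 + 4838700 + 10052800 = 77292500
Σ wᵢ·x = 3×583 + 20×224 + 1×494 + 26×546 + 27×680 + 30×1020 + 20×698 + 27×381 + 18×976
  = 1749 + 4480 + 494 + 14196 + 18360 + 30600 + 13960 + 10287 + 17568 = 111694
Ratio = 77292500 / 111694 = 692.00226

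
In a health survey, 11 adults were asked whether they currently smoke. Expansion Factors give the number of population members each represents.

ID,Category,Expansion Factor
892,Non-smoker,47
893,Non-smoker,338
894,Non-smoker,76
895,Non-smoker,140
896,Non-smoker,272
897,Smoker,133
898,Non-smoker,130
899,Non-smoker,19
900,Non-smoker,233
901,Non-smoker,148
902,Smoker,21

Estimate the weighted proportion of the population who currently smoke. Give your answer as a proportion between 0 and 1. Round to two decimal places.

0.10

Sum of weights for 'Smoker' = 133 + 21 = 154
Total weight = 47 + 338 + 76 + 140 + 272 + 133 + 130 + 19 + 233 + 148 + 21 = 1557
Weighted proportion = 154 / 1557 = 0.098908157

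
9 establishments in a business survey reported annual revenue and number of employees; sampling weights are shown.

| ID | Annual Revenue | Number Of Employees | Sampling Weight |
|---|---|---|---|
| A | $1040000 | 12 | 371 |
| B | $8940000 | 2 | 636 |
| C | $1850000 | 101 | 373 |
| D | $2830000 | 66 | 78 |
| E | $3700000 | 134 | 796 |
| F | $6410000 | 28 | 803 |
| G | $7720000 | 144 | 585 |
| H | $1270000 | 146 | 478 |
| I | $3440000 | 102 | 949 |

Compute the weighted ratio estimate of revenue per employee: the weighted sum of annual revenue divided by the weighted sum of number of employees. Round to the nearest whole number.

54753

Σ wᵢ·y = 1040000×371 + 8940000×636 + 1850000×373 + 2830000×78 + 3700000×796 + 6410000×803 + 7720000×585 + 1270000×478 + 3440000×949
  = 385840000 + 5685840000 + 690050000 + 220740000 + 2945200000 + 5147230000 + 4516200000 + 607060000 + 3264560000 = 23462720000
Σ wᵢ·x = 12×371 + 2×636 + 101×373 + 66×78 + 134×796 + 28×803 + 144×585 + 146×478 + 102×949
  = 4452 + 1272 + 37673 + 5148 + 106664 + 22484 + 84240 + 69788 + 96798 = 428519
Ratio = 23462720000 / 428519 = 54753.045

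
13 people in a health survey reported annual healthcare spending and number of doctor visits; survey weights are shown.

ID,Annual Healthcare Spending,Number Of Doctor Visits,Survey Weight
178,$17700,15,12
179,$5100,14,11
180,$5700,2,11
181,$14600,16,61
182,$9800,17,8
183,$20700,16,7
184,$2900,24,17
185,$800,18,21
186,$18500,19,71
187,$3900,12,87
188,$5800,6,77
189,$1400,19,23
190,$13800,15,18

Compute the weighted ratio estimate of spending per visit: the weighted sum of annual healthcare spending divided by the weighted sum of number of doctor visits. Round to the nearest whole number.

Σ wᵢ·y = 3891200
Σ wᵢ·x = 5928
Ratio = 3891200 / 5928 = 656.41026

656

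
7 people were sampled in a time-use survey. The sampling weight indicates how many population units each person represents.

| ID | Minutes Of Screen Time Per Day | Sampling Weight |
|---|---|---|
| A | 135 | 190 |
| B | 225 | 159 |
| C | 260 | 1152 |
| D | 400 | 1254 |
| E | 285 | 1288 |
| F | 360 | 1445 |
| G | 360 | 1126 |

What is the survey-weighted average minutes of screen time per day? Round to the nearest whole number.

326

Weighted sum = 135×190 + 225×159 + 260×1152 + 400×1254 + 285×1288 + 360×1445 + 360×1126
  = 25650 + 35775 + 299520 + 501600 + 367080 + 520200 + 405360 = 2155185
Sum of weights = 190 + 159 + 1152 + 1254 + 1288 + 1445 + 1126 = 6614
Weighted mean = 2155185 / 6614 = 325.85198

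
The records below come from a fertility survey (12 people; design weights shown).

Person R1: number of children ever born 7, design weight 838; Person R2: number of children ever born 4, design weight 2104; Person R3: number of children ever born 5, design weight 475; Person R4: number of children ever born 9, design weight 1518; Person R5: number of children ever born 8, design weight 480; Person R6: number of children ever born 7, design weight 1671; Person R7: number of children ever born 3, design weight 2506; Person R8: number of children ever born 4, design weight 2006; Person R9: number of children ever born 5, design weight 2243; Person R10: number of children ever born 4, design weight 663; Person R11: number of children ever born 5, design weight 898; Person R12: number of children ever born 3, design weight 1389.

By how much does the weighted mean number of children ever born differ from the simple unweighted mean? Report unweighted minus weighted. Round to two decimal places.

Unweighted sum = 7 + 4 + 5 + 9 + 8 + 7 + 3 + 4 + 5 + 4 + 5 + 3 = 64
Unweighted mean = 64 / 12 = 5.3333333
Weighted sum = 7×838 + 4×2104 + 5×475 + 9×1518 + 8×480 + 7×1671 + 3×2506 + 4×2006 + 5×2243 + 4×663 + 5×898 + 3×1389
  = 83922
Sum of weights = 838 + 2104 + 475 + 1518 + 480 + 1671 + 2506 + 2006 + 2243 + 663 + 898 + 1389 = 16791
Weighted mean = 83922 / 16791 = 4.9980347
Difference (unweighted minus weighted) = 0.33529867

0.34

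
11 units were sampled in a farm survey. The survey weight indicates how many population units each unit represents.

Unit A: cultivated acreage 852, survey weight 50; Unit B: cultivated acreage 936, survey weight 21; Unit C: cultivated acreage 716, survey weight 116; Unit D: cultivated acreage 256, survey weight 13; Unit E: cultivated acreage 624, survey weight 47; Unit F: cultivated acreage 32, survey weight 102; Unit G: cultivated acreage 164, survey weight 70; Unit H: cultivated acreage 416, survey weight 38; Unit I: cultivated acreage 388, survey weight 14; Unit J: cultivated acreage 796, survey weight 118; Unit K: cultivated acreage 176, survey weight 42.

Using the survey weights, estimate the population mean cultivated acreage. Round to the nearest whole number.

Weighted sum = 852×50 + 936×21 + 716×116 + 256×13 + 624×47 + 32×102 + 164×70 + 416×38 + 388×14 + 796×118 + 176×42
  = 315272
Sum of weights = 50 + 21 + 116 + 13 + 47 + 102 + 70 + 38 + 14 + 118 + 42 = 631
Weighted mean = 315272 / 631 = 499.63867

500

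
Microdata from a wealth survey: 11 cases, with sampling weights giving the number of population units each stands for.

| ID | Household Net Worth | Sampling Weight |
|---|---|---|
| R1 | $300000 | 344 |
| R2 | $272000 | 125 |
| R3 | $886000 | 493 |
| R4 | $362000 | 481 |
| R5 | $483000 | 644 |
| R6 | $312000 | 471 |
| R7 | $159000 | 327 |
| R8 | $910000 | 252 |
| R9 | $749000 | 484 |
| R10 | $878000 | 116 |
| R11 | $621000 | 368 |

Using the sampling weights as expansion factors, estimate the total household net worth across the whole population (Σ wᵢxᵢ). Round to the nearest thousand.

2180329000

Weighted total = 300000×344 + 272000×125 + 886000×493 + 362000×481 + 483000×644 + 312000×471 + 159000×327 + 910000×252 + 749000×484 + 878000×116 + 621000×368
  = 2180329000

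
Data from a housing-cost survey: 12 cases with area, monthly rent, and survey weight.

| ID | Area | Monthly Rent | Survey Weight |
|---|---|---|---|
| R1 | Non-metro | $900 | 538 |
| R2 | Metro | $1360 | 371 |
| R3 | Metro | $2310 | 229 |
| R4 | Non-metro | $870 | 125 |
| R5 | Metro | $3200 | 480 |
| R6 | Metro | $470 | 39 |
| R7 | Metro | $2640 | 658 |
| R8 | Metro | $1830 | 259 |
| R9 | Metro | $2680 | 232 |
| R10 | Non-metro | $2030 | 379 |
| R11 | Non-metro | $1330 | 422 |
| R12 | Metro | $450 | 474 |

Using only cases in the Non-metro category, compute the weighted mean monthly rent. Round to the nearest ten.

1310

Non-metro rows: R1, R4, R10, R11
Weighted sum = 900×538 + 870×125 + 2030×379 + 1330×422
  = 484200 + 108750 + 769370 + 561260 = 1923580
Sum of weights = 538 + 125 + 379 + 422 = 1464
Weighted mean = 1923580 / 1464 = 1313.9208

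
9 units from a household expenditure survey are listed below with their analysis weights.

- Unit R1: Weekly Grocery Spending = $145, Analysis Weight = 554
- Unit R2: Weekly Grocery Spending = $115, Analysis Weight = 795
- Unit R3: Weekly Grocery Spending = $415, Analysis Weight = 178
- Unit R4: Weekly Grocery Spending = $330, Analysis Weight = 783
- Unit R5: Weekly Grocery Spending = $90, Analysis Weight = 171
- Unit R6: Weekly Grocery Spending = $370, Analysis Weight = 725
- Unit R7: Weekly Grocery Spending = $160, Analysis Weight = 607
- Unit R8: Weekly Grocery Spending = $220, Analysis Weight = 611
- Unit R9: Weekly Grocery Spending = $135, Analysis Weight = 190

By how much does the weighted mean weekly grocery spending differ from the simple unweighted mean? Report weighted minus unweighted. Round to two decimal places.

Unweighted sum = 145 + 115 + 415 + 330 + 90 + 370 + 160 + 220 + 135 = 1980
Unweighted mean = 1980 / 9 = 220
Weighted sum = 145×554 + 115×795 + 415×178 + 330×783 + 90×171 + 370×725 + 160×607 + 220×611 + 135×190
  = 80330 + 91425 + 73870 + 258390 + 15390 + 268250 + 97120 + 134420 + 25650 = 1044845
Sum of weights = 554 + 795 + 178 + 783 + 171 + 725 + 607 + 611 + 190 = 4614
Weighted mean = 1044845 / 4614 = 226.45102
Difference (weighted minus unweighted) = 6.4510186

6.45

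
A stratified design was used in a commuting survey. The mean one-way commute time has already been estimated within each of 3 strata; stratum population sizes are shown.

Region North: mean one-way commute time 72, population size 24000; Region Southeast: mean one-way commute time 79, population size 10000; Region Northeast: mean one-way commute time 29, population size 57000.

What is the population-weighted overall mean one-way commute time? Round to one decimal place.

Σ Nₕ·x̄ₕ = 72×24000 + 79×10000 + 29×57000
  = 4171000
Σ Nₕ = 24000 + 10000 + 57000 = 91000
Overall mean = 4171000 / 91000 = 45.835165

45.8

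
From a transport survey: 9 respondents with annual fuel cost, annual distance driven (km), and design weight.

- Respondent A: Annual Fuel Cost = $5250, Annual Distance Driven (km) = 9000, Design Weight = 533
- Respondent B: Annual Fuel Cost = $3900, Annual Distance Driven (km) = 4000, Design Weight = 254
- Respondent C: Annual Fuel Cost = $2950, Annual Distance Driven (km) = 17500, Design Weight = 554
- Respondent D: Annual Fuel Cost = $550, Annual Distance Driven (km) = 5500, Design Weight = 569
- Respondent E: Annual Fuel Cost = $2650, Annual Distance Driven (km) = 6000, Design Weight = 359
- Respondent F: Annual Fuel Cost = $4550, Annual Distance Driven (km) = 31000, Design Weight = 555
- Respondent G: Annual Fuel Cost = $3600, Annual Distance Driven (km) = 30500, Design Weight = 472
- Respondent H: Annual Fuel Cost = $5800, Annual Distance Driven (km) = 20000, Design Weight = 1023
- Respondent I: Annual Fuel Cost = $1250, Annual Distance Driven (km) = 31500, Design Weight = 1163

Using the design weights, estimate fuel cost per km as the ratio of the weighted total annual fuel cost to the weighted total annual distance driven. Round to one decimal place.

Σ wᵢ·y = 5250×533 + 3900×254 + 2950×554 + 550×569 + 2650×359 + 4550×555 + 3600×472 + 5800×1023 + 1250×1163
  = 18299050
Σ wᵢ·x = 9000×533 + 4000×254 + 17500×554 + 5500×569 + 6000×359 + 31000×555 + 30500×472 + 20000×1023 + 31500×1163
  = 4797000 + 1016000 + 9695000 + 3129500 + 2154000 + 17205000 + 14396000 + 20460000 + 36634500 = 109487000
Ratio = 18299050 / 109487000 = 0.16713445

0.2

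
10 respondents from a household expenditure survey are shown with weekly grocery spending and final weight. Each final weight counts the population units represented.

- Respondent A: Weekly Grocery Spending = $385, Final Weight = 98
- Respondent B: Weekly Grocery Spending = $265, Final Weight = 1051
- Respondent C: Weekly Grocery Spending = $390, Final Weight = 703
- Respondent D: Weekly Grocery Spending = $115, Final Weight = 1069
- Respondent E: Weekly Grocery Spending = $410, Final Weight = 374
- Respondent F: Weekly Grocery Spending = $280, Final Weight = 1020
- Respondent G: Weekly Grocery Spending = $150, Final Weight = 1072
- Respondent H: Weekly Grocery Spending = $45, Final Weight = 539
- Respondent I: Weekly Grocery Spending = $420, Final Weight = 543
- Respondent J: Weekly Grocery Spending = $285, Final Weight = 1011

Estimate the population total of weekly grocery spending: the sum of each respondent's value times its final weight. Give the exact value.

Weighted total = 385×98 + 265×1051 + 390×703 + 115×1069 + 410×374 + 280×1020 + 150×1072 + 45×539 + 420×543 + 285×1011
  = 37730 + 278515 + 274170 + 122935 + 153340 + 285600 + 160800 + 24255 + 228060 + 288135 = 1853540

1853540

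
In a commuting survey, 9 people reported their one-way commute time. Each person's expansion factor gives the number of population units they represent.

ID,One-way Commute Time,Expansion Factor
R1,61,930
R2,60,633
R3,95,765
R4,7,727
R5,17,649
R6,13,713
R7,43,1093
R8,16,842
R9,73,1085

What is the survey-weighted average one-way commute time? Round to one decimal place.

Weighted sum = 332452
Sum of weights = 930 + 633 + 765 + 727 + 649 + 713 + 1093 + 842 + 1085 = 7437
Weighted mean = 332452 / 7437 = 44.702434

44.7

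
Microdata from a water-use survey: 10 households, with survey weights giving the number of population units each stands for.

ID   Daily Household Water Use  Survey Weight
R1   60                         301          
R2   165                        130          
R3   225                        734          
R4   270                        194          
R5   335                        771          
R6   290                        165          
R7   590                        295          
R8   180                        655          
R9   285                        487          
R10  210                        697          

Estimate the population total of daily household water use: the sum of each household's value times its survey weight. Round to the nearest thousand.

1140000

Weighted total = 60×301 + 165×130 + 225×734 + 270×194 + 335×771 + 290×165 + 590×295 + 180×655 + 285×487 + 210×697
  = 1140290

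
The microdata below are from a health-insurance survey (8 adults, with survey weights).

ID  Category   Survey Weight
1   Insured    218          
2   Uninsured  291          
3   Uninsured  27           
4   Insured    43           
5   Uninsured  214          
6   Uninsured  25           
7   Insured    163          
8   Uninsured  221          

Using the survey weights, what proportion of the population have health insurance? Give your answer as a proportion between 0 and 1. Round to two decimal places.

Sum of weights for 'Insured' = 218 + 43 + 163 = 424
Total weight = 218 + 291 + 27 + 43 + 214 + 25 + 163 + 221 = 1202
Weighted proportion = 424 / 1202 = 0.35274542

0.35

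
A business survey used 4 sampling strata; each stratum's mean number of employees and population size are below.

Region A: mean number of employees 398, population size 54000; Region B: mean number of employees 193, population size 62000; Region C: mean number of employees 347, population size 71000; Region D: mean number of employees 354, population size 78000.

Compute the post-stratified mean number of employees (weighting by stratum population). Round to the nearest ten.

Σ Nₕ·x̄ₕ = 398×54000 + 193×62000 + 347×71000 + 354×78000
  = 85707000
Σ Nₕ = 54000 + 62000 + 71000 + 78000 = 265000
Overall mean = 85707000 / 265000 = 323.42264

320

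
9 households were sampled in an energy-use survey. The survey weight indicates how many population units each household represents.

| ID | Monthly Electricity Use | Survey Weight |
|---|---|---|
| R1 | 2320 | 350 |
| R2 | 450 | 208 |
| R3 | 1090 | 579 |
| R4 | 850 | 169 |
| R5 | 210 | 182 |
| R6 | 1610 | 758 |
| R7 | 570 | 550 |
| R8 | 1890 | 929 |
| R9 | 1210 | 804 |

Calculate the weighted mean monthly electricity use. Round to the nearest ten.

Weighted sum = 2320×350 + 450×208 + 1090×579 + 850×169 + 210×182 + 1610×758 + 570×550 + 1890×929 + 1210×804
  = 812000 + 93600 + 631110 + 143650 + 38220 + 1220380 + 313500 + 1755810 + 972840 = 5981110
Sum of weights = 350 + 208 + 579 + 169 + 182 + 758 + 550 + 929 + 804 = 4529
Weighted mean = 5981110 / 4529 = 1320.6249

1320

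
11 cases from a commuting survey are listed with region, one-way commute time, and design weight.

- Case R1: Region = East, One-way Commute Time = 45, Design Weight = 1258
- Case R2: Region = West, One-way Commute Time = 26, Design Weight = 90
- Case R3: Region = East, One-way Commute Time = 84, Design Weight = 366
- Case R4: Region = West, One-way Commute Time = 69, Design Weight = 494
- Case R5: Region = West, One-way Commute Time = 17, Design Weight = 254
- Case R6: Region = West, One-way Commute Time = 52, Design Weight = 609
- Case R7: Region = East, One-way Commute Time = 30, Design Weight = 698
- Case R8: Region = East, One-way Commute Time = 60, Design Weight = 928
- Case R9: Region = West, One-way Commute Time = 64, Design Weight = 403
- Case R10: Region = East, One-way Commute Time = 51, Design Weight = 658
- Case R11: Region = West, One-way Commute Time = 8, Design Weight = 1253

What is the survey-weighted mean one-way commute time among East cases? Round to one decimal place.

East rows: R1, R3, R7, R8, R10
Weighted sum = 197532
Sum of weights = 3908
Weighted mean = 197532 / 3908 = 50.545548

50.5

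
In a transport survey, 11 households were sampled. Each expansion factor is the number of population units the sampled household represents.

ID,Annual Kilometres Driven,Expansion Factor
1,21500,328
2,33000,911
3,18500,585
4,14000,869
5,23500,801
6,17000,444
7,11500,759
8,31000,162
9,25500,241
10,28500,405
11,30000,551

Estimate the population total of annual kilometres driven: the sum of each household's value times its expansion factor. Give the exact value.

Weighted total = 134443500

134443500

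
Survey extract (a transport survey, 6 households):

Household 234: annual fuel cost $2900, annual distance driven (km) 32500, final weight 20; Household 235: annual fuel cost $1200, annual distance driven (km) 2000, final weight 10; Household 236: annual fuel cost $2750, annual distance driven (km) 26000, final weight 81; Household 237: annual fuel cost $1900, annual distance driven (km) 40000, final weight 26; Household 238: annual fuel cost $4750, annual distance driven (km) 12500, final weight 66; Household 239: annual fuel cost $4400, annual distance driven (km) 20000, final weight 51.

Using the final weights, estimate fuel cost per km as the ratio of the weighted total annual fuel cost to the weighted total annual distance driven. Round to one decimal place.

0.2

Σ wᵢ·y = 2900×20 + 1200×10 + 2750×81 + 1900×26 + 4750×66 + 4400×51
  = 58000 + 12000 + 222750 + 49400 + 313500 + 224400 = 880050
Σ wᵢ·x = 32500×20 + 2000×10 + 26000×81 + 40000×26 + 12500×66 + 20000×51
  = 650000 + 20000 + 2106000 + 1040000 + 825000 + 1020000 = 5661000
Ratio = 880050 / 5661000 = 0.1554584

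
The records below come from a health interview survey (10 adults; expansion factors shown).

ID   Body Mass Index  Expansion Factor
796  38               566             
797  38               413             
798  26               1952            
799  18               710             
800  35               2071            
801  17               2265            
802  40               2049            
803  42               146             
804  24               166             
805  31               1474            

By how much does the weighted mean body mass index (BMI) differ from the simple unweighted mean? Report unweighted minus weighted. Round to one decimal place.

1.3

Unweighted sum = 38 + 38 + 26 + 18 + 35 + 17 + 40 + 42 + 24 + 31 = 309
Unweighted mean = 309 / 10 = 30.9
Weighted sum = 38×566 + 38×413 + 26×1952 + 18×710 + 35×2071 + 17×2265 + 40×2049 + 42×146 + 24×166 + 31×1474
  = 21508 + 15694 + 50752 + 12780 + 72485 + 38505 + 81960 + 6132 + 3984 + 45694 = 349494
Sum of weights = 566 + 413 + 1952 + 710 + 2071 + 2265 + 2049 + 146 + 166 + 1474 = 11812
Weighted mean = 349494 / 11812 = 29.588046
Difference (unweighted minus weighted) = 1.3119539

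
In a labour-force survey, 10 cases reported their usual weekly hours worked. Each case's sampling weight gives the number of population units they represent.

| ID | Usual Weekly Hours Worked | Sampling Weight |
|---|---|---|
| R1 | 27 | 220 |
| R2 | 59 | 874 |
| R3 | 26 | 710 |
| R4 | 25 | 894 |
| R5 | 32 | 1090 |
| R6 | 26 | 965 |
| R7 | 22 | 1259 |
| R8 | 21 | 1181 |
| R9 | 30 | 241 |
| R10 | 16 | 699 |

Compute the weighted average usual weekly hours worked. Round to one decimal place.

Weighted sum = 229199
Sum of weights = 220 + 874 + 710 + 894 + 1090 + 965 + 1259 + 1181 + 241 + 699 = 8133
Weighted mean = 229199 / 8133 = 28.18136

28.2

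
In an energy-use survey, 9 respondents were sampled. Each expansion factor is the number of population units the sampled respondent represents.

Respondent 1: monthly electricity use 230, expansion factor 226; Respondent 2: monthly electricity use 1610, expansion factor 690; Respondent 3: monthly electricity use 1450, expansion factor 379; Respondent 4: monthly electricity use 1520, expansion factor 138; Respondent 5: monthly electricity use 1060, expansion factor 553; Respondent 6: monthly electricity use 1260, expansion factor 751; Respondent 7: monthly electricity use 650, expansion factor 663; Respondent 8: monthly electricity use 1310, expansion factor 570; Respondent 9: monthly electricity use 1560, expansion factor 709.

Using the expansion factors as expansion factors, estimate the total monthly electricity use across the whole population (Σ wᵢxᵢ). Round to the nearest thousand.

5738000

Weighted total = 230×226 + 1610×690 + 1450×379 + 1520×138 + 1060×553 + 1260×751 + 650×663 + 1310×570 + 1560×709
  = 51980 + 1110900 + 549550 + 209760 + 586180 + 946260 + 430950 + 746700 + 1106040 = 5738320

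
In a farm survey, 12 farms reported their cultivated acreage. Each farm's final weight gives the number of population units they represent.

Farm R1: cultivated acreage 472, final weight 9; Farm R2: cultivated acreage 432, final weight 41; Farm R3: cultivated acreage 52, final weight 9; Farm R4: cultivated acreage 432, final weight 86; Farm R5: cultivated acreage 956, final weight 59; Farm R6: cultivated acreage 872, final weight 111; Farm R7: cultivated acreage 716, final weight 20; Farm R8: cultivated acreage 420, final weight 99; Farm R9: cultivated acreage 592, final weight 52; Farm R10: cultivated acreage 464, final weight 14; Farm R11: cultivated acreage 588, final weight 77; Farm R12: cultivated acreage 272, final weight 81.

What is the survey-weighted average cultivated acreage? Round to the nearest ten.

Weighted sum = 373264
Sum of weights = 9 + 41 + 9 + 86 + 59 + 111 + 20 + 99 + 52 + 14 + 77 + 81 = 658
Weighted mean = 373264 / 658 = 567.27052

570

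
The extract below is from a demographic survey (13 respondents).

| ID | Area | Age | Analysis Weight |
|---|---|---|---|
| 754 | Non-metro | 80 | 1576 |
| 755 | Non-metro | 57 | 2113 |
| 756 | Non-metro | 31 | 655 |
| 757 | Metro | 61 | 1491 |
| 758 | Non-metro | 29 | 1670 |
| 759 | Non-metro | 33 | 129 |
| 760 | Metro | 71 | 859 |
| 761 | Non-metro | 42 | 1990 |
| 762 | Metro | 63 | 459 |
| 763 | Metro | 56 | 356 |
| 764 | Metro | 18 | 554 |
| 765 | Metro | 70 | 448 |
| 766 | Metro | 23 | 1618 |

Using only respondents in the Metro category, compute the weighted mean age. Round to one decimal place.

Metro rows: 757, 760, 762, 763, 764, 765, 766
Weighted sum = 61×1491 + 71×859 + 63×459 + 56×356 + 18×554 + 70×448 + 23×1618
  = 90951 + 60989 + 28917 + 19936 + 9972 + 31360 + 37214 = 279339
Sum of weights = 1491 + 859 + 459 + 356 + 554 + 448 + 1618 = 5785
Weighted mean = 279339 / 5785 = 48.286776

48.3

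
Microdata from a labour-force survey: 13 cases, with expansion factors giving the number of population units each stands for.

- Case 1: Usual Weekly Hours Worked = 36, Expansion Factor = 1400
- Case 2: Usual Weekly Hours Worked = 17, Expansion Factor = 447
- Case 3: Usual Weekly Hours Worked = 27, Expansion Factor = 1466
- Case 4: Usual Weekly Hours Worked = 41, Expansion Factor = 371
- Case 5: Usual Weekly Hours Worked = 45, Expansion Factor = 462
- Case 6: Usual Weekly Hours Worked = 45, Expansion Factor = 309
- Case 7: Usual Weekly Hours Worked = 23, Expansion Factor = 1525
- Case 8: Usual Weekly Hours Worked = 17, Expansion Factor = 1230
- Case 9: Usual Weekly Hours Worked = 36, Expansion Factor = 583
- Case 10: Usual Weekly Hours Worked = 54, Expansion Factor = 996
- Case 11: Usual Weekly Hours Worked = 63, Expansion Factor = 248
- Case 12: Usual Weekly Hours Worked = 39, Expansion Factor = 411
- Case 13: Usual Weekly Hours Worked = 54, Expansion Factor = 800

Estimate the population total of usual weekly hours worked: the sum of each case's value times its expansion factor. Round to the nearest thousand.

353000

Weighted total = 353097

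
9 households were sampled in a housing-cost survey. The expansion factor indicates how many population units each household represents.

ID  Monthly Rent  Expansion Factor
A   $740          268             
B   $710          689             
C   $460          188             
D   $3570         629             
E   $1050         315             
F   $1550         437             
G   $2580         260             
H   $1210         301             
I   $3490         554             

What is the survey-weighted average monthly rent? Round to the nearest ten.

Weighted sum = 740×268 + 710×689 + 460×188 + 3570×629 + 1050×315 + 1550×437 + 2580×260 + 1210×301 + 3490×554
  = 198320 + 489190 + 86480 + 2245530 + 330750 + 677350 + 670800 + 364210 + 1933460 = 6996090
Sum of weights = 3641
Weighted mean = 6996090 / 3641 = 1921.4749

1920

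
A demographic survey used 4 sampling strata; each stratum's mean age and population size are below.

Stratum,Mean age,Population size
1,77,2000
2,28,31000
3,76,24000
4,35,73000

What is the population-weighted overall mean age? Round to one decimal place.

41.5

Σ Nₕ·x̄ₕ = 77×2000 + 28×31000 + 76×24000 + 35×73000
  = 154000 + 868000 + 1824000 + 2555000 = 5401000
Σ Nₕ = 2000 + 31000 + 24000 + 73000 = 130000
Overall mean = 5401000 / 130000 = 41.546154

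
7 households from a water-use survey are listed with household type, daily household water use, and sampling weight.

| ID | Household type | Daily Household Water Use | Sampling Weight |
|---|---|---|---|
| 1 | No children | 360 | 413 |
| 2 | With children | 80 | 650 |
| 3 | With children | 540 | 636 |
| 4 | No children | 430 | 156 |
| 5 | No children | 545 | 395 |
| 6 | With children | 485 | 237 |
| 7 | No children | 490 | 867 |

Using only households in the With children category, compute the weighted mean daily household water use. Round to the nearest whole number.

335

With children rows: 2, 3, 6
Weighted sum = 80×650 + 540×636 + 485×237
  = 52000 + 343440 + 114945 = 510385
Sum of weights = 650 + 636 + 237 = 1523
Weighted mean = 510385 / 1523 = 335.11819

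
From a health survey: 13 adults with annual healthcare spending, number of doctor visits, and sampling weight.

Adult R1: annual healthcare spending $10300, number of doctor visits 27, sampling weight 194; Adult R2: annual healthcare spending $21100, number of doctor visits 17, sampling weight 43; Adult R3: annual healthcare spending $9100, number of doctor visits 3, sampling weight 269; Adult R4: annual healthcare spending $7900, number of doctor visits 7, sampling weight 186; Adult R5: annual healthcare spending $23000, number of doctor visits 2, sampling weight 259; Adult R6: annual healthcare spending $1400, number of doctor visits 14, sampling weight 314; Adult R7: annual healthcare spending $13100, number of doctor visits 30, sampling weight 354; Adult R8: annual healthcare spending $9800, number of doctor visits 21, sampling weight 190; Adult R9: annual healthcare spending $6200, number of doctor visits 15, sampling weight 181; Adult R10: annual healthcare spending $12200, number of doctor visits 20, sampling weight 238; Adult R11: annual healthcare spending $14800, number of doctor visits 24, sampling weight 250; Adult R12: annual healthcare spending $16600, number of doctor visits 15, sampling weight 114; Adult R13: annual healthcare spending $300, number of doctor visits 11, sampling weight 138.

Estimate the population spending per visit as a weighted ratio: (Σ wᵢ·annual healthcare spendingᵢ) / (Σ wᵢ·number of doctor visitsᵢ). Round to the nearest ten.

660

Σ wᵢ·y = 29378400
Σ wᵢ·x = 44305
Ratio = 29378400 / 44305 = 663.09446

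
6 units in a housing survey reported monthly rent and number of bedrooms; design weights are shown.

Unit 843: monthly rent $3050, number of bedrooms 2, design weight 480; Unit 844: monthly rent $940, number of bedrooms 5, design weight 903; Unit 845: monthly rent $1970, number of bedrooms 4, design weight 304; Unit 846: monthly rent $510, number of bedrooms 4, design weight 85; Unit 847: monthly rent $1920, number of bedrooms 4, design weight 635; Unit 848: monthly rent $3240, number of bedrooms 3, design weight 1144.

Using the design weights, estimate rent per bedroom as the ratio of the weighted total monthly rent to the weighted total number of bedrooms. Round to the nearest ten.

Σ wᵢ·y = 3050×480 + 940×903 + 1970×304 + 510×85 + 1920×635 + 3240×1144
  = 7880810
Σ wᵢ·x = 13003
Ratio = 7880810 / 13003 = 606.07629

610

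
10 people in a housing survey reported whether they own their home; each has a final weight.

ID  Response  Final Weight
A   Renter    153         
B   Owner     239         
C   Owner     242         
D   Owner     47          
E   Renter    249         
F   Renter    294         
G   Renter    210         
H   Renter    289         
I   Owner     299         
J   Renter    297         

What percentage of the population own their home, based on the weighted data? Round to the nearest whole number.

36

Sum of weights for 'Owner' = 239 + 242 + 47 + 299 = 827
Total weight = 153 + 239 + 242 + 47 + 249 + 294 + 210 + 289 + 299 + 297 = 2319
Weighted proportion = 827 / 2319 = 0.35661923 → 35.661923%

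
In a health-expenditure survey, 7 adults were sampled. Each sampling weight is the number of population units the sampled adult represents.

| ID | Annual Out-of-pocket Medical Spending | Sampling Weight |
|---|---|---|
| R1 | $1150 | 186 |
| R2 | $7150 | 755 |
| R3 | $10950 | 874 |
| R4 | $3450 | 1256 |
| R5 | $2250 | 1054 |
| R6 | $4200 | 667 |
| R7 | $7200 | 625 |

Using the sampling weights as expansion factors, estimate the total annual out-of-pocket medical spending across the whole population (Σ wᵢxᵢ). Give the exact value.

29188550

Weighted total = 1150×186 + 7150×755 + 10950×874 + 3450×1256 + 2250×1054 + 4200×667 + 7200×625
  = 213900 + 5398250 + 9570300 + 4333200 + 2371500 + 2801400 + 4500000 = 29188550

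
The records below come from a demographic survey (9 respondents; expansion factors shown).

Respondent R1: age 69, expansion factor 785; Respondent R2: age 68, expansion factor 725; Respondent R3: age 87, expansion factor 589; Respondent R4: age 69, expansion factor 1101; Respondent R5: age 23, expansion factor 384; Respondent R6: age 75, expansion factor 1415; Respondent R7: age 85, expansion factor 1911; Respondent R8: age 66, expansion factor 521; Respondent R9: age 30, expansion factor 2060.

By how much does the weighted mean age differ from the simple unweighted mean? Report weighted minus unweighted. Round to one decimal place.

0.1

Unweighted sum = 69 + 68 + 87 + 69 + 23 + 75 + 85 + 66 + 30 = 572
Unweighted mean = 572 / 9 = 63.555556
Weighted sum = 69×785 + 68×725 + 87×589 + 69×1101 + 23×384 + 75×1415 + 85×1911 + 66×521 + 30×2060
  = 604255
Sum of weights = 9491
Weighted mean = 604255 / 9491 = 63.666105
Difference (weighted minus unweighted) = 0.11054918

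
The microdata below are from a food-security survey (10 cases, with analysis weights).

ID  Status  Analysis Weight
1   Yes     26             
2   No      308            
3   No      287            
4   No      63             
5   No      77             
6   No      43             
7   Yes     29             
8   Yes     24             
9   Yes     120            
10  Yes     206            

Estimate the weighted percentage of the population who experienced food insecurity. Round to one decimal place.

34.2

Sum of weights for 'Yes' = 26 + 29 + 24 + 120 + 206 = 405
Total weight = 26 + 308 + 287 + 63 + 77 + 43 + 29 + 24 + 120 + 206 = 1183
Weighted proportion = 405 / 1183 = 0.34234996 → 34.234996%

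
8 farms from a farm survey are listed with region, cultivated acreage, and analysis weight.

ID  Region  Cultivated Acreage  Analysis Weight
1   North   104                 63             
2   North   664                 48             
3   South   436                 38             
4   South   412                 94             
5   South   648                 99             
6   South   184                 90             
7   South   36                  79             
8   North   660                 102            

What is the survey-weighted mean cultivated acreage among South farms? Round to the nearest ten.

350

South rows: 3, 4, 5, 6, 7
Weighted sum = 436×38 + 412×94 + 648×99 + 184×90 + 36×79
  = 16568 + 38728 + 64152 + 16560 + 2844 = 138852
Sum of weights = 38 + 94 + 99 + 90 + 79 = 400
Weighted mean = 138852 / 400 = 347.13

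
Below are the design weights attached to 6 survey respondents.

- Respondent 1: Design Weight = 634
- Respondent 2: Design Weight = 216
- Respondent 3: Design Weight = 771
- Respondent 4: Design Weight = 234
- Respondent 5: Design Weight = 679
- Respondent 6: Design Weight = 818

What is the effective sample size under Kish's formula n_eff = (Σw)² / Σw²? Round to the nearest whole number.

5

Σ wᵢ = 3352
Σ wᵢ² = 401956 + 46656 + 594441 + 54756 + 461041 + 669124 = 2227974
n_eff = 3352² / 2227974 = 11235904 / 2227974 = 5.0431037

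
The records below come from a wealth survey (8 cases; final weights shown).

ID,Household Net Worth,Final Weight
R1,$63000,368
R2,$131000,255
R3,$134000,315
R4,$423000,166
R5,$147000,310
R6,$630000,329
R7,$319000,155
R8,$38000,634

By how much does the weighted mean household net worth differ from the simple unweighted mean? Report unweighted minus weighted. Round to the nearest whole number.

Unweighted sum = 63000 + 131000 + 134000 + 423000 + 147000 + 630000 + 319000 + 38000 = 1885000
Unweighted mean = 1885000 / 8 = 235625
Weighted sum = 63000×368 + 131000×255 + 134000×315 + 423000×166 + 147000×310 + 630000×329 + 319000×155 + 38000×634
  = 23184000 + 33405000 + 42210000 + 70218000 + 45570000 + 207270000 + 49445000 + 24092000 = 495394000
Sum of weights = 368 + 255 + 315 + 166 + 310 + 329 + 155 + 634 = 2532
Weighted mean = 495394000 / 2532 = 195653.24
Difference (unweighted minus weighted) = 39971.761

39972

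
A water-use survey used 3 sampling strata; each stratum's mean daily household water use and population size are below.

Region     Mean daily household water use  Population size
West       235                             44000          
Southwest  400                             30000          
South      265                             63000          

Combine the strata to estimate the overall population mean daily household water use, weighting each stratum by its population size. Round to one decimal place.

Σ Nₕ·x̄ₕ = 235×44000 + 400×30000 + 265×63000
  = 10340000 + 12000000 + 16695000 = 39035000
Σ Nₕ = 44000 + 30000 + 63000 = 137000
Overall mean = 39035000 / 137000 = 284.92701

284.9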